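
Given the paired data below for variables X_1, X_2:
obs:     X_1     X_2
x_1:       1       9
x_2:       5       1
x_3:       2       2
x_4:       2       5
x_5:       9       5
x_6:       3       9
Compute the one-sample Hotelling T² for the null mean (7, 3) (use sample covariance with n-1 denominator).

Step 1 — sample mean vector:
  mean(X_1) = (1 + 5 + 2 + 2 + 9 + 3) / 6 = 22/6 = 3.6667
  mean(X_2) = (9 + 1 + 2 + 5 + 5 + 9) / 6 = 31/6 = 5.1667
  x̄ = (3.6667, 5.1667),  deviation x̄ - mu_0 = (3.6667, 5.1667) - (7, 3) = (-3.3333, 2.1667).

Step 2 — sample covariance matrix, S[i,j] = (1/(n-1)) · Σ_k (x_{k,i} - mean_i) · (x_{k,j} - mean_j), divisor n-1 = 5:
  S[X_1,X_1] = ((-2.6667)·(-2.6667) + (1.3333)·(1.3333) + (-1.6667)·(-1.6667) + (-1.6667)·(-1.6667) + (5.3333)·(5.3333) + (-0.6667)·(-0.6667)) / 5 = 43.3333/5 = 8.6667
  S[X_1,X_2] = ((-2.6667)·(3.8333) + (1.3333)·(-4.1667) + (-1.6667)·(-3.1667) + (-1.6667)·(-0.1667) + (5.3333)·(-0.1667) + (-0.6667)·(3.8333)) / 5 = -13.6667/5 = -2.7333
  S[X_2,X_2] = ((3.8333)·(3.8333) + (-4.1667)·(-4.1667) + (-3.1667)·(-3.1667) + (-0.1667)·(-0.1667) + (-0.1667)·(-0.1667) + (3.8333)·(3.8333)) / 5 = 56.8333/5 = 11.3667
  S = [[8.6667, -2.7333],
 [-2.7333, 11.3667]].

Step 3 — invert S. det(S) = 8.6667·11.3667 - (-2.7333)² = 91.04.
  S^{-1} = (1/det) · [[d, -b], [-b, a]] = [[0.1249, 0.03],
 [0.03, 0.0952]].

Step 4 — quadratic form (x̄ - mu_0)^T · S^{-1} · (x̄ - mu_0):
  S^{-1} · (x̄ - mu_0) = (-0.3511, 0.1062),
  (x̄ - mu_0)^T · [...] = (-3.3333)·(-0.3511) + (2.1667)·(0.1062) = 1.4005.

Step 5 — scale by n: T² = 6 · 1.4005 = 8.4029.

T² ≈ 8.4029


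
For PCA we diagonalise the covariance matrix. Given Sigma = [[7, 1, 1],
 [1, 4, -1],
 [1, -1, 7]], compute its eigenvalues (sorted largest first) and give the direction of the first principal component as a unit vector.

Step 1 — characteristic polynomial p(λ) = det(λI - Sigma) = λ³ - tr·λ² + c_1·λ - det, where tr = trace, c_1 = sum of the principal 2×2 minors, det = det(Sigma):
  tr = 7 + 4 + 7 = 18,
  c_1 = (7·4 - (1)²) + (7·7 - (1)²) + (4·7 - (-1)²) = 27 + 48 + 27 = 102,
  det = 7·(4·7 - (-1)²) - (1)·((1)·7 - (-1)·(1)) + (1)·((1)·(-1) - 4·(1)) = 7·(27) - (1)·(8) + (1)·(-5) = 176.
  So p(λ) = λ³ - 18λ² + 102λ - 176.
Step 2 — look for an integer root (rational root theorem: any rational root is an integer divisor of 176). Testing λ = 8:
  p(8) = 512 - 1152 + 816 - 176 = 0  ✓
  Dividing out (λ - 8): p(λ) = (λ - 8)(λ² - 10λ + 22).
Step 3 — remaining eigenvalues from the quadratic λ² - 10λ + 22 = 0:
  Δ = 10² - 4·22 = 100 - 88 = 12,  λ = (10 ± √12)/2 = (10 ± 3.4641)/2 ≈ 6.7321 or 3.2679.
  Sorted: λ_1 = 8,  λ_2 = 6.7321,  λ_3 = 3.2679  (check: sum = 18 = tr ✓).

Step 4 — unit eigenvector for λ_1 = 8: v spans the null space of (Sigma - λ_1 I), whose rows are
  r_1 = (-1, 1, 1),  r_2 = (1, -4, -1),  r_3 = (1, -1, -1).
  v is orthogonal to every row, so take v ∝ r_1 × r_2 = ((1)·(-1) - (1)·(-4), (1)·(1) - (-1)·(-1), (-1)·(-4) - (1)·(1)) = (3, 0, 3).
  Rescale (divide by 3): u = (1, 0, 1).
  ||u|| = √((1)² + (0)² + (1)²) = √(2) ≈ 1.4142,  v_1 = u/||u|| ≈ (0.7071, 0, 0.7071) (||v_1|| = 1).

λ_1 = 8,  λ_2 = 6.7321,  λ_3 = 3.2679;  v_1 ≈ (0.7071, 0, 0.7071)


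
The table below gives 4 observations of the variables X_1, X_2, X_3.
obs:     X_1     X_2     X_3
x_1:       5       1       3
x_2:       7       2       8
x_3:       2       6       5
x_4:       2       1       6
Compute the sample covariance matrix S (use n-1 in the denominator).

Step 1 — column means:
  mean(X_1) = (5 + 7 + 2 + 2) / 4 = 16/4 = 4
  mean(X_2) = (1 + 2 + 6 + 1) / 4 = 10/4 = 2.5
  mean(X_3) = (3 + 8 + 5 + 6) / 4 = 22/4 = 5.5

Step 2 — sample covariance S[i,j] = (1/(n-1)) · Σ_k (x_{k,i} - mean_i) · (x_{k,j} - mean_j), with n-1 = 3.
  S[X_1,X_1] = ((1)·(1) + (3)·(3) + (-2)·(-2) + (-2)·(-2)) / 3 = 18/3 = 6
  S[X_1,X_2] = ((1)·(-1.5) + (3)·(-0.5) + (-2)·(3.5) + (-2)·(-1.5)) / 3 = -7/3 = -2.3333
  S[X_1,X_3] = ((1)·(-2.5) + (3)·(2.5) + (-2)·(-0.5) + (-2)·(0.5)) / 3 = 5/3 = 1.6667
  S[X_2,X_2] = ((-1.5)·(-1.5) + (-0.5)·(-0.5) + (3.5)·(3.5) + (-1.5)·(-1.5)) / 3 = 17/3 = 5.6667
  S[X_2,X_3] = ((-1.5)·(-2.5) + (-0.5)·(2.5) + (3.5)·(-0.5) + (-1.5)·(0.5)) / 3 = 0/3 = 0
  S[X_3,X_3] = ((-2.5)·(-2.5) + (2.5)·(2.5) + (-0.5)·(-0.5) + (0.5)·(0.5)) / 3 = 13/3 = 4.3333

S is symmetric (S[j,i] = S[i,j]). Assembling:

S = [[6, -2.3333, 1.6667],
 [-2.3333, 5.6667, 0],
 [1.6667, 0, 4.3333]]


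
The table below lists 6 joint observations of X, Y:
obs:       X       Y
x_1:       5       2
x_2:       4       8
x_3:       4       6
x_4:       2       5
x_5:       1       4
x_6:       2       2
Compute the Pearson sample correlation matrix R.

Step 1 — column means:
  mean(X) = (5 + 4 + 4 + 2 + 1 + 2) / 6 = 18/6 = 3
  mean(Y) = (2 + 8 + 6 + 5 + 4 + 2) / 6 = 27/6 = 4.5

Step 2 — sample variances and covariances s[i,j] = (1/(n-1)) · Σ_k (x_{k,i} - mean_i) · (x_{k,j} - mean_j), with n-1 = 5:
  s[X,X] = ((2)·(2) + (1)·(1) + (1)·(1) + (-1)·(-1) + (-2)·(-2) + (-1)·(-1)) / 5 = 12/5 = 2.4
  s[X,Y] = ((2)·(-2.5) + (1)·(3.5) + (1)·(1.5) + (-1)·(0.5) + (-2)·(-0.5) + (-1)·(-2.5)) / 5 = 3/5 = 0.6
  s[Y,Y] = ((-2.5)·(-2.5) + (3.5)·(3.5) + (1.5)·(1.5) + (0.5)·(0.5) + (-0.5)·(-0.5) + (-2.5)·(-2.5)) / 5 = 27.5/5 = 5.5
  Sample standard deviations s_i = √(s[i,i]):
  s(X) = √(2.4) = 1.5492
  s(Y) = √(5.5) = 2.3452

Step 3 — r_{ij} = s_{ij} / (s_i · s_j):
  r[X,X] = 1 (diagonal).
  r[X,Y] = 0.6 / (1.5492 · 2.3452) = 0.6 / 3.6332 = 0.1651
  r[Y,Y] = 1 (diagonal).

R is symmetric with unit diagonal. Assembling:

R = [[1, 0.1651],
 [0.1651, 1]]


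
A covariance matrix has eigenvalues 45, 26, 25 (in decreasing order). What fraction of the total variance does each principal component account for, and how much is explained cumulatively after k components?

Step 1 — total variance = trace(Sigma) = Σ λ_i = 45 + 26 + 25 = 96.

Step 2 — fraction explained by component i = λ_i / Σ λ:
  PC1: 45/96 = 0.4688
  PC2: 26/96 = 0.2708
  PC3: 25/96 = 0.2604

Step 3 — cumulative fraction after k components = (λ_1 + ... + λ_k) / Σ λ:
  k = 1: 45/96 = 0.4688
  k = 2: (45 + 26)/96 = 71/96 = 0.7396
  k = 3: (45 + 26 + 25)/96 = 96/96 = 1

Summary (fraction, with percent):

explained: PC1 0.4688 (46.88%), PC2 0.2708 (27.08%), PC3 0.2604 (26.04%);  cumulative: 0.4688, 0.7396, 1


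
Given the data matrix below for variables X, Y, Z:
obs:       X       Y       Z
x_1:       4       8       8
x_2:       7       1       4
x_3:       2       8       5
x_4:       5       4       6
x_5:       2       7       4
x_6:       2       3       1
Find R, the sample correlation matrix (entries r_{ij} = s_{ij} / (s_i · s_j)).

Step 1 — column means:
  mean(X) = (4 + 7 + 2 + 5 + 2 + 2) / 6 = 22/6 = 3.6667
  mean(Y) = (8 + 1 + 8 + 4 + 7 + 3) / 6 = 31/6 = 5.1667
  mean(Z) = (8 + 4 + 5 + 6 + 4 + 1) / 6 = 28/6 = 4.6667

Step 2 — sample variances and covariances s[i,j] = (1/(n-1)) · Σ_k (x_{k,i} - mean_i) · (x_{k,j} - mean_j), with n-1 = 5:
  s[X,X] = ((0.3333)·(0.3333) + (3.3333)·(3.3333) + (-1.6667)·(-1.6667) + (1.3333)·(1.3333) + (-1.6667)·(-1.6667) + (-1.6667)·(-1.6667)) / 5 = 21.3333/5 = 4.2667
  s[X,Y] = ((0.3333)·(2.8333) + (3.3333)·(-4.1667) + (-1.6667)·(2.8333) + (1.3333)·(-1.1667) + (-1.6667)·(1.8333) + (-1.6667)·(-2.1667)) / 5 = -18.6667/5 = -3.7333
  s[X,Z] = ((0.3333)·(3.3333) + (3.3333)·(-0.6667) + (-1.6667)·(0.3333) + (1.3333)·(1.3333) + (-1.6667)·(-0.6667) + (-1.6667)·(-3.6667)) / 5 = 7.3333/5 = 1.4667
  s[Y,Y] = ((2.8333)·(2.8333) + (-4.1667)·(-4.1667) + (2.8333)·(2.8333) + (-1.1667)·(-1.1667) + (1.8333)·(1.8333) + (-2.1667)·(-2.1667)) / 5 = 42.8333/5 = 8.5667
  s[Y,Z] = ((2.8333)·(3.3333) + (-4.1667)·(-0.6667) + (2.8333)·(0.3333) + (-1.1667)·(1.3333) + (1.8333)·(-0.6667) + (-2.1667)·(-3.6667)) / 5 = 18.3333/5 = 3.6667
  s[Z,Z] = ((3.3333)·(3.3333) + (-0.6667)·(-0.6667) + (0.3333)·(0.3333) + (1.3333)·(1.3333) + (-0.6667)·(-0.6667) + (-3.6667)·(-3.6667)) / 5 = 27.3333/5 = 5.4667
  Sample standard deviations s_i = √(s[i,i]):
  s(X) = √(4.2667) = 2.0656
  s(Y) = √(8.5667) = 2.9269
  s(Z) = √(5.4667) = 2.3381

Step 3 — r_{ij} = s_{ij} / (s_i · s_j):
  r[X,X] = 1 (diagonal).
  r[X,Y] = -3.7333 / (2.0656 · 2.9269) = -3.7333 / 6.0458 = -0.6175
  r[X,Z] = 1.4667 / (2.0656 · 2.3381) = 1.4667 / 4.8295 = 0.3037
  r[Y,Y] = 1 (diagonal).
  r[Y,Z] = 3.6667 / (2.9269 · 2.3381) = 3.6667 / 6.8433 = 0.5358
  r[Z,Z] = 1 (diagonal).

R is symmetric with unit diagonal. Assembling:

R = [[1, -0.6175, 0.3037],
 [-0.6175, 1, 0.5358],
 [0.3037, 0.5358, 1]]


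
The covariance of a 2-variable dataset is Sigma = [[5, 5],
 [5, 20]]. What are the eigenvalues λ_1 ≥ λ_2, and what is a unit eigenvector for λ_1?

Step 1 — characteristic polynomial of 2×2 Sigma:
  det(Sigma - λI) = λ² - trace · λ + det = 0.
  trace = 5 + 20 = 25, det = 5·20 - (5)² = 75.
Step 2 — discriminant:
  Δ = trace² - 4·det = 625 - 300 = 325.
Step 3 — eigenvalues:
  λ = (trace ± √Δ)/2 = (25 ± 18.0278)/2,
  λ_1 = 21.5139,  λ_2 = 3.4861.

Step 4 — unit eigenvector for λ_1: solve (Sigma - λ_1 I)v = 0. First row:
  (5 - 21.5139)·v_x + (5)·v_y = 0, i.e. (-16.5139)·v_x + (5)·v_y = 0,
  so v ∝ (b, λ_1 - a) = (5, 16.5139) = u.
  ||u|| = √((5)² + (16.5139)²) = √(297.7082) ≈ 17.2542,
  v_1 = u/||u|| ≈ (0.2898, 0.9571) (||v_1|| = 1).

λ_1 = 21.5139,  λ_2 = 3.4861;  v_1 ≈ (0.2898, 0.9571)


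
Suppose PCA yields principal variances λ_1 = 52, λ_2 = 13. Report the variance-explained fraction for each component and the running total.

Step 1 — total variance = trace(Sigma) = Σ λ_i = 52 + 13 = 65.

Step 2 — fraction explained by component i = λ_i / Σ λ:
  PC1: 52/65 = 0.8
  PC2: 13/65 = 0.2

Step 3 — cumulative fraction after k components = (λ_1 + ... + λ_k) / Σ λ:
  k = 1: 52/65 = 0.8
  k = 2: (52 + 13)/65 = 65/65 = 1

Summary (fraction, with percent):

explained: PC1 0.8 (80%), PC2 0.2 (20%);  cumulative: 0.8, 1


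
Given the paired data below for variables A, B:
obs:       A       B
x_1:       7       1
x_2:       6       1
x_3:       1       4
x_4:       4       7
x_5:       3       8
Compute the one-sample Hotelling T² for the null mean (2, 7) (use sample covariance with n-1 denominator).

Step 1 — sample mean vector:
  mean(A) = (7 + 6 + 1 + 4 + 3) / 5 = 21/5 = 4.2
  mean(B) = (1 + 1 + 4 + 7 + 8) / 5 = 21/5 = 4.2
  x̄ = (4.2, 4.2),  deviation x̄ - mu_0 = (4.2, 4.2) - (2, 7) = (2.2, -2.8).

Step 2 — sample covariance matrix, S[i,j] = (1/(n-1)) · Σ_k (x_{k,i} - mean_i) · (x_{k,j} - mean_j), divisor n-1 = 4:
  S[A,A] = ((2.8)·(2.8) + (1.8)·(1.8) + (-3.2)·(-3.2) + (-0.2)·(-0.2) + (-1.2)·(-1.2)) / 4 = 22.8/4 = 5.7
  S[A,B] = ((2.8)·(-3.2) + (1.8)·(-3.2) + (-3.2)·(-0.2) + (-0.2)·(2.8) + (-1.2)·(3.8)) / 4 = -19.2/4 = -4.8
  S[B,B] = ((-3.2)·(-3.2) + (-3.2)·(-3.2) + (-0.2)·(-0.2) + (2.8)·(2.8) + (3.8)·(3.8)) / 4 = 42.8/4 = 10.7
  S = [[5.7, -4.8],
 [-4.8, 10.7]].

Step 3 — invert S. det(S) = 5.7·10.7 - (-4.8)² = 37.95.
  S^{-1} = (1/det) · [[d, -b], [-b, a]] = [[0.2819, 0.1265],
 [0.1265, 0.1502]].

Step 4 — quadratic form (x̄ - mu_0)^T · S^{-1} · (x̄ - mu_0):
  S^{-1} · (x̄ - mu_0) = (0.2661, -0.1423),
  (x̄ - mu_0)^T · [...] = (2.2)·(0.2661) + (-2.8)·(-0.1423) = 0.9839.

Step 5 — scale by n: T² = 5 · 0.9839 = 4.9196.

T² ≈ 4.9196


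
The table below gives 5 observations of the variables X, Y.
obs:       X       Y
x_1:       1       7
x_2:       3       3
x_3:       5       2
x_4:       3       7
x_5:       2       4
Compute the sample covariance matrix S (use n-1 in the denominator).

Step 1 — column means:
  mean(X) = (1 + 3 + 5 + 3 + 2) / 5 = 14/5 = 2.8
  mean(Y) = (7 + 3 + 2 + 7 + 4) / 5 = 23/5 = 4.6

Step 2 — sample covariance S[i,j] = (1/(n-1)) · Σ_k (x_{k,i} - mean_i) · (x_{k,j} - mean_j), with n-1 = 4.
  S[X,X] = ((-1.8)·(-1.8) + (0.2)·(0.2) + (2.2)·(2.2) + (0.2)·(0.2) + (-0.8)·(-0.8)) / 4 = 8.8/4 = 2.2
  S[X,Y] = ((-1.8)·(2.4) + (0.2)·(-1.6) + (2.2)·(-2.6) + (0.2)·(2.4) + (-0.8)·(-0.6)) / 4 = -9.4/4 = -2.35
  S[Y,Y] = ((2.4)·(2.4) + (-1.6)·(-1.6) + (-2.6)·(-2.6) + (2.4)·(2.4) + (-0.6)·(-0.6)) / 4 = 21.2/4 = 5.3

S is symmetric (S[j,i] = S[i,j]). Assembling:

S = [[2.2, -2.35],
 [-2.35, 5.3]]


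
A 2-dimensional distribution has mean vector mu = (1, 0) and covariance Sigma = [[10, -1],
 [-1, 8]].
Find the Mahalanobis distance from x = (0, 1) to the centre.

Step 1 — centre the observation: (x - mu) = (-1, 1).

Step 2 — invert Sigma. det(Sigma) = 10·8 - (-1)² = 79.
  Sigma^{-1} = (1/det) · [[d, -b], [-b, a]] = [[0.1013, 0.0127],
 [0.0127, 0.1266]].

Step 3 — form the quadratic (x - mu)^T · Sigma^{-1} · (x - mu):
  Sigma^{-1} · (x - mu) = (-0.0886, 0.1139).
  (x - mu)^T · [Sigma^{-1} · (x - mu)] = (-1)·(-0.0886) + (1)·(0.1139) = 0.2025.

Step 4 — take square root: d = √(0.2025) ≈ 0.45.

d(x, mu) = √(0.2025) ≈ 0.45


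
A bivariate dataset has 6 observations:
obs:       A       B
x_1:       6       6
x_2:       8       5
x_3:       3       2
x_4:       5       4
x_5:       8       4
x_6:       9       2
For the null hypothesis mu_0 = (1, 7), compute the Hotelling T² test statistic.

Step 1 — sample mean vector:
  mean(A) = (6 + 8 + 3 + 5 + 8 + 9) / 6 = 39/6 = 6.5
  mean(B) = (6 + 5 + 2 + 4 + 4 + 2) / 6 = 23/6 = 3.8333
  x̄ = (6.5, 3.8333),  deviation x̄ - mu_0 = (6.5, 3.8333) - (1, 7) = (5.5, -3.1667).

Step 2 — sample covariance matrix, S[i,j] = (1/(n-1)) · Σ_k (x_{k,i} - mean_i) · (x_{k,j} - mean_j), divisor n-1 = 5:
  S[A,A] = ((-0.5)·(-0.5) + (1.5)·(1.5) + (-3.5)·(-3.5) + (-1.5)·(-1.5) + (1.5)·(1.5) + (2.5)·(2.5)) / 5 = 25.5/5 = 5.1
  S[A,B] = ((-0.5)·(2.1667) + (1.5)·(1.1667) + (-3.5)·(-1.8333) + (-1.5)·(0.1667) + (1.5)·(0.1667) + (2.5)·(-1.8333)) / 5 = 2.5/5 = 0.5
  S[B,B] = ((2.1667)·(2.1667) + (1.1667)·(1.1667) + (-1.8333)·(-1.8333) + (0.1667)·(0.1667) + (0.1667)·(0.1667) + (-1.8333)·(-1.8333)) / 5 = 12.8333/5 = 2.5667
  S = [[5.1, 0.5],
 [0.5, 2.5667]].

Step 3 — invert S. det(S) = 5.1·2.5667 - (0.5)² = 12.84.
  S^{-1} = (1/det) · [[d, -b], [-b, a]] = [[0.1999, -0.0389],
 [-0.0389, 0.3972]].

Step 4 — quadratic form (x̄ - mu_0)^T · S^{-1} · (x̄ - mu_0):
  S^{-1} · (x̄ - mu_0) = (1.2227, -1.472),
  (x̄ - mu_0)^T · [...] = (5.5)·(1.2227) + (-3.1667)·(-1.472) = 11.3863.

Step 5 — scale by n: T² = 6 · 11.3863 = 68.3178.

T² ≈ 68.3178


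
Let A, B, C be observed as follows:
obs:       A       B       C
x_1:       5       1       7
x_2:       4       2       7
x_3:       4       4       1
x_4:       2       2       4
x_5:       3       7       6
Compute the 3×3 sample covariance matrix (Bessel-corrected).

Step 1 — column means:
  mean(A) = (5 + 4 + 4 + 2 + 3) / 5 = 18/5 = 3.6
  mean(B) = (1 + 2 + 4 + 2 + 7) / 5 = 16/5 = 3.2
  mean(C) = (7 + 7 + 1 + 4 + 6) / 5 = 25/5 = 5

Step 2 — sample covariance S[i,j] = (1/(n-1)) · Σ_k (x_{k,i} - mean_i) · (x_{k,j} - mean_j), with n-1 = 4.
  S[A,A] = ((1.4)·(1.4) + (0.4)·(0.4) + (0.4)·(0.4) + (-1.6)·(-1.6) + (-0.6)·(-0.6)) / 4 = 5.2/4 = 1.3
  S[A,B] = ((1.4)·(-2.2) + (0.4)·(-1.2) + (0.4)·(0.8) + (-1.6)·(-1.2) + (-0.6)·(3.8)) / 4 = -3.6/4 = -0.9
  S[A,C] = ((1.4)·(2) + (0.4)·(2) + (0.4)·(-4) + (-1.6)·(-1) + (-0.6)·(1)) / 4 = 3/4 = 0.75
  S[B,B] = ((-2.2)·(-2.2) + (-1.2)·(-1.2) + (0.8)·(0.8) + (-1.2)·(-1.2) + (3.8)·(3.8)) / 4 = 22.8/4 = 5.7
  S[B,C] = ((-2.2)·(2) + (-1.2)·(2) + (0.8)·(-4) + (-1.2)·(-1) + (3.8)·(1)) / 4 = -5/4 = -1.25
  S[C,C] = ((2)·(2) + (2)·(2) + (-4)·(-4) + (-1)·(-1) + (1)·(1)) / 4 = 26/4 = 6.5

S is symmetric (S[j,i] = S[i,j]). Assembling:

S = [[1.3, -0.9, 0.75],
 [-0.9, 5.7, -1.25],
 [0.75, -1.25, 6.5]]


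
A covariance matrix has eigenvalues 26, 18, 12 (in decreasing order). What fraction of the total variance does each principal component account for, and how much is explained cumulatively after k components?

Step 1 — total variance = trace(Sigma) = Σ λ_i = 26 + 18 + 12 = 56.

Step 2 — fraction explained by component i = λ_i / Σ λ:
  PC1: 26/56 = 0.4643
  PC2: 18/56 = 0.3214
  PC3: 12/56 = 0.2143

Step 3 — cumulative fraction after k components = (λ_1 + ... + λ_k) / Σ λ:
  k = 1: 26/56 = 0.4643
  k = 2: (26 + 18)/56 = 44/56 = 0.7857
  k = 3: (26 + 18 + 12)/56 = 56/56 = 1

Summary (fraction, with percent):

explained: PC1 0.4643 (46.43%), PC2 0.3214 (32.14%), PC3 0.2143 (21.43%);  cumulative: 0.4643, 0.7857, 1


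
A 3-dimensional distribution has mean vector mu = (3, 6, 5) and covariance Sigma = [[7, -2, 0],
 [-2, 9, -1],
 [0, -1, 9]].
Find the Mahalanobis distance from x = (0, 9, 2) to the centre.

Step 1 — centre the observation: (x - mu) = (-3, 3, -3).

Step 2 — invert Sigma (cofactor / det for 3×3, or solve directly):
  Sigma^{-1} = [[0.1527, 0.0344, 0.0038],
 [0.0344, 0.1202, 0.0134],
 [0.0038, 0.0134, 0.1126]].

Step 3 — form the quadratic (x - mu)^T · Sigma^{-1} · (x - mu):
  Sigma^{-1} · (x - mu) = (-0.3664, 0.2176, -0.3092).
  (x - mu)^T · [Sigma^{-1} · (x - mu)] = (-3)·(-0.3664) + (3)·(0.2176) + (-3)·(-0.3092) = 2.6794.

Step 4 — take square root: d = √(2.6794) ≈ 1.6369.

d(x, mu) = √(2.6794) ≈ 1.6369


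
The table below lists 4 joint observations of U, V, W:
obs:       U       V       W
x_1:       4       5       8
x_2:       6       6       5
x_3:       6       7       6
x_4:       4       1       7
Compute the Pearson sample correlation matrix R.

Step 1 — column means:
  mean(U) = (4 + 6 + 6 + 4) / 4 = 20/4 = 5
  mean(V) = (5 + 6 + 7 + 1) / 4 = 19/4 = 4.75
  mean(W) = (8 + 5 + 6 + 7) / 4 = 26/4 = 6.5

Step 2 — sample variances and covariances s[i,j] = (1/(n-1)) · Σ_k (x_{k,i} - mean_i) · (x_{k,j} - mean_j), with n-1 = 3:
  s[U,U] = ((-1)·(-1) + (1)·(1) + (1)·(1) + (-1)·(-1)) / 3 = 4/3 = 1.3333
  s[U,V] = ((-1)·(0.25) + (1)·(1.25) + (1)·(2.25) + (-1)·(-3.75)) / 3 = 7/3 = 2.3333
  s[U,W] = ((-1)·(1.5) + (1)·(-1.5) + (1)·(-0.5) + (-1)·(0.5)) / 3 = -4/3 = -1.3333
  s[V,V] = ((0.25)·(0.25) + (1.25)·(1.25) + (2.25)·(2.25) + (-3.75)·(-3.75)) / 3 = 20.75/3 = 6.9167
  s[V,W] = ((0.25)·(1.5) + (1.25)·(-1.5) + (2.25)·(-0.5) + (-3.75)·(0.5)) / 3 = -4.5/3 = -1.5
  s[W,W] = ((1.5)·(1.5) + (-1.5)·(-1.5) + (-0.5)·(-0.5) + (0.5)·(0.5)) / 3 = 5/3 = 1.6667
  Sample standard deviations s_i = √(s[i,i]):
  s(U) = √(1.3333) = 1.1547
  s(V) = √(6.9167) = 2.63
  s(W) = √(1.6667) = 1.291

Step 3 — r_{ij} = s_{ij} / (s_i · s_j):
  r[U,U] = 1 (diagonal).
  r[U,V] = 2.3333 / (1.1547 · 2.63) = 2.3333 / 3.0368 = 0.7683
  r[U,W] = -1.3333 / (1.1547 · 1.291) = -1.3333 / 1.4907 = -0.8944
  r[V,V] = 1 (diagonal).
  r[V,W] = -1.5 / (2.63 · 1.291) = -1.5 / 3.3953 = -0.4418
  r[W,W] = 1 (diagonal).

R is symmetric with unit diagonal. Assembling:

R = [[1, 0.7683, -0.8944],
 [0.7683, 1, -0.4418],
 [-0.8944, -0.4418, 1]]


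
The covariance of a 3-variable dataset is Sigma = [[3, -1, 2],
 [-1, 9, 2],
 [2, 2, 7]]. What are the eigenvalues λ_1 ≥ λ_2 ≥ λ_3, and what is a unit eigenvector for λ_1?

Step 1 — characteristic polynomial p(λ) = det(λI - Sigma) = λ³ - tr·λ² + c_1·λ - det, where tr = trace, c_1 = sum of the principal 2×2 minors, det = det(Sigma):
  tr = 3 + 9 + 7 = 19,
  c_1 = (3·9 - (-1)²) + (3·7 - (2)²) + (9·7 - (2)²) = 26 + 17 + 59 = 102,
  det = 3·(9·7 - (2)²) - (-1)·((-1)·7 - (2)·(2)) + (2)·((-1)·(2) - 9·(2)) = 3·(59) - (-1)·(-11) + (2)·(-20) = 126.
  So p(λ) = λ³ - 19λ² + 102λ - 126.
Step 2 — look for an integer root (rational root theorem: any rational root is an integer divisor of 126). Testing λ = 7:
  p(7) = 343 - 931 + 714 - 126 = 0  ✓
  Dividing out (λ - 7): p(λ) = (λ - 7)(λ² - 12λ + 18).
Step 3 — remaining eigenvalues from the quadratic λ² - 12λ + 18 = 0:
  Δ = 12² - 4·18 = 144 - 72 = 72,  λ = (12 ± √72)/2 = (12 ± 8.4853)/2 ≈ 10.2426 or 1.7574.
  Sorted: λ_1 = 10.2426,  λ_2 = 7,  λ_3 = 1.7574  (check: sum = 19 = tr ✓).

Step 4 — unit eigenvector for λ_1 ≈ 10.2426: v spans the null space of (Sigma - λ_1 I), whose rows are
  r_1 = (-7.2426, -1, 2),  r_2 = (-1, -1.2426, 2),  r_3 = (2, 2, -3.2426).
  v is orthogonal to every row, so take v ∝ r_1 × r_2 = ((-1)·(2) - (2)·(-1.2426), (2)·(-1) - (-7.2426)·(2), (-7.2426)·(-1.2426) - (-1)·(-1)) ≈ (0.4853, 12.4853, 8).
  Let u = (0.4853, 12.4853, 8).
  ||u|| = √((0.4853)² + (12.4853)² + (8)²) = √(220.1177) ≈ 14.8364,  v_1 = u/||u|| ≈ (0.0327, 0.8415, 0.5392) (||v_1|| = 1).

λ_1 = 10.2426,  λ_2 = 7,  λ_3 = 1.7574;  v_1 ≈ (0.0327, 0.8415, 0.5392)


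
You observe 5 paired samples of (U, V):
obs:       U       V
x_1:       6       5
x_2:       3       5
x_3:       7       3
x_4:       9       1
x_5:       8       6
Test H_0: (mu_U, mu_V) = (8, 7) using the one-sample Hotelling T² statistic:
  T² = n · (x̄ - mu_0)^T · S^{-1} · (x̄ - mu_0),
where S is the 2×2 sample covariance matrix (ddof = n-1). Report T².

Step 1 — sample mean vector:
  mean(U) = (6 + 3 + 7 + 9 + 8) / 5 = 33/5 = 6.6
  mean(V) = (5 + 5 + 3 + 1 + 6) / 5 = 20/5 = 4
  x̄ = (6.6, 4),  deviation x̄ - mu_0 = (6.6, 4) - (8, 7) = (-1.4, -3).

Step 2 — sample covariance matrix, S[i,j] = (1/(n-1)) · Σ_k (x_{k,i} - mean_i) · (x_{k,j} - mean_j), divisor n-1 = 4:
  S[U,U] = ((-0.6)·(-0.6) + (-3.6)·(-3.6) + (0.4)·(0.4) + (2.4)·(2.4) + (1.4)·(1.4)) / 4 = 21.2/4 = 5.3
  S[U,V] = ((-0.6)·(1) + (-3.6)·(1) + (0.4)·(-1) + (2.4)·(-3) + (1.4)·(2)) / 4 = -9/4 = -2.25
  S[V,V] = ((1)·(1) + (1)·(1) + (-1)·(-1) + (-3)·(-3) + (2)·(2)) / 4 = 16/4 = 4
  S = [[5.3, -2.25],
 [-2.25, 4]].

Step 3 — invert S. det(S) = 5.3·4 - (-2.25)² = 16.1375.
  S^{-1} = (1/det) · [[d, -b], [-b, a]] = [[0.2479, 0.1394],
 [0.1394, 0.3284]].

Step 4 — quadratic form (x̄ - mu_0)^T · S^{-1} · (x̄ - mu_0):
  S^{-1} · (x̄ - mu_0) = (-0.7653, -1.1805),
  (x̄ - mu_0)^T · [...] = (-1.4)·(-0.7653) + (-3)·(-1.1805) = 4.6129.

Step 5 — scale by n: T² = 5 · 4.6129 = 23.0643.

T² ≈ 23.0643


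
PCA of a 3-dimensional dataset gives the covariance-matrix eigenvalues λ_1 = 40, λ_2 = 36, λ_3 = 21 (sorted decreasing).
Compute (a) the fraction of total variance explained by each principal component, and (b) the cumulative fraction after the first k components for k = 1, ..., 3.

Step 1 — total variance = trace(Sigma) = Σ λ_i = 40 + 36 + 21 = 97.

Step 2 — fraction explained by component i = λ_i / Σ λ:
  PC1: 40/97 = 0.4124
  PC2: 36/97 = 0.3711
  PC3: 21/97 = 0.2165

Step 3 — cumulative fraction after k components = (λ_1 + ... + λ_k) / Σ λ:
  k = 1: 40/97 = 0.4124
  k = 2: (40 + 36)/97 = 76/97 = 0.7835
  k = 3: (40 + 36 + 21)/97 = 97/97 = 1

Summary (fraction, with percent):

explained: PC1 0.4124 (41.24%), PC2 0.3711 (37.11%), PC3 0.2165 (21.65%);  cumulative: 0.4124, 0.7835, 1


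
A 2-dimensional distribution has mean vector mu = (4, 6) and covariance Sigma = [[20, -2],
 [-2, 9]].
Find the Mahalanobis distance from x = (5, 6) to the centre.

Step 1 — centre the observation: (x - mu) = (1, 0).

Step 2 — invert Sigma. det(Sigma) = 20·9 - (-2)² = 176.
  Sigma^{-1} = (1/det) · [[d, -b], [-b, a]] = [[0.0511, 0.0114],
 [0.0114, 0.1136]].

Step 3 — form the quadratic (x - mu)^T · Sigma^{-1} · (x - mu):
  Sigma^{-1} · (x - mu) = (0.0511, 0.0114).
  (x - mu)^T · [Sigma^{-1} · (x - mu)] = (1)·(0.0511) + (0)·(0.0114) = 0.0511.

Step 4 — take square root: d = √(0.0511) ≈ 0.2261.

d(x, mu) = √(0.0511) ≈ 0.2261


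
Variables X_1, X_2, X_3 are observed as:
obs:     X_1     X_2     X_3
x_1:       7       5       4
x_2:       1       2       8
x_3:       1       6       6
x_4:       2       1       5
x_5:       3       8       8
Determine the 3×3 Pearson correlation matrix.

Step 1 — column means:
  mean(X_1) = (7 + 1 + 1 + 2 + 3) / 5 = 14/5 = 2.8
  mean(X_2) = (5 + 2 + 6 + 1 + 8) / 5 = 22/5 = 4.4
  mean(X_3) = (4 + 8 + 6 + 5 + 8) / 5 = 31/5 = 6.2

Step 2 — sample variances and covariances s[i,j] = (1/(n-1)) · Σ_k (x_{k,i} - mean_i) · (x_{k,j} - mean_j), with n-1 = 4:
  s[X_1,X_1] = ((4.2)·(4.2) + (-1.8)·(-1.8) + (-1.8)·(-1.8) + (-0.8)·(-0.8) + (0.2)·(0.2)) / 4 = 24.8/4 = 6.2
  s[X_1,X_2] = ((4.2)·(0.6) + (-1.8)·(-2.4) + (-1.8)·(1.6) + (-0.8)·(-3.4) + (0.2)·(3.6)) / 4 = 7.4/4 = 1.85
  s[X_1,X_3] = ((4.2)·(-2.2) + (-1.8)·(1.8) + (-1.8)·(-0.2) + (-0.8)·(-1.2) + (0.2)·(1.8)) / 4 = -10.8/4 = -2.7
  s[X_2,X_2] = ((0.6)·(0.6) + (-2.4)·(-2.4) + (1.6)·(1.6) + (-3.4)·(-3.4) + (3.6)·(3.6)) / 4 = 33.2/4 = 8.3
  s[X_2,X_3] = ((0.6)·(-2.2) + (-2.4)·(1.8) + (1.6)·(-0.2) + (-3.4)·(-1.2) + (3.6)·(1.8)) / 4 = 4.6/4 = 1.15
  s[X_3,X_3] = ((-2.2)·(-2.2) + (1.8)·(1.8) + (-0.2)·(-0.2) + (-1.2)·(-1.2) + (1.8)·(1.8)) / 4 = 12.8/4 = 3.2
  Sample standard deviations s_i = √(s[i,i]):
  s(X_1) = √(6.2) = 2.49
  s(X_2) = √(8.3) = 2.881
  s(X_3) = √(3.2) = 1.7889

Step 3 — r_{ij} = s_{ij} / (s_i · s_j):
  r[X_1,X_1] = 1 (diagonal).
  r[X_1,X_2] = 1.85 / (2.49 · 2.881) = 1.85 / 7.1736 = 0.2579
  r[X_1,X_3] = -2.7 / (2.49 · 1.7889) = -2.7 / 4.4542 = -0.6062
  r[X_2,X_2] = 1 (diagonal).
  r[X_2,X_3] = 1.15 / (2.881 · 1.7889) = 1.15 / 5.1536 = 0.2231
  r[X_3,X_3] = 1 (diagonal).

R is symmetric with unit diagonal. Assembling:

R = [[1, 0.2579, -0.6062],
 [0.2579, 1, 0.2231],
 [-0.6062, 0.2231, 1]]


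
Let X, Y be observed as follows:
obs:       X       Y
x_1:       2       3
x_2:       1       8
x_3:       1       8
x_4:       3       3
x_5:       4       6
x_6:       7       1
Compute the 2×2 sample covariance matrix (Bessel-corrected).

Step 1 — column means:
  mean(X) = (2 + 1 + 1 + 3 + 4 + 7) / 6 = 18/6 = 3
  mean(Y) = (3 + 8 + 8 + 3 + 6 + 1) / 6 = 29/6 = 4.8333

Step 2 — sample covariance S[i,j] = (1/(n-1)) · Σ_k (x_{k,i} - mean_i) · (x_{k,j} - mean_j), with n-1 = 5.
  S[X,X] = ((-1)·(-1) + (-2)·(-2) + (-2)·(-2) + (0)·(0) + (1)·(1) + (4)·(4)) / 5 = 26/5 = 5.2
  S[X,Y] = ((-1)·(-1.8333) + (-2)·(3.1667) + (-2)·(3.1667) + (0)·(-1.8333) + (1)·(1.1667) + (4)·(-3.8333)) / 5 = -25/5 = -5
  S[Y,Y] = ((-1.8333)·(-1.8333) + (3.1667)·(3.1667) + (3.1667)·(3.1667) + (-1.8333)·(-1.8333) + (1.1667)·(1.1667) + (-3.8333)·(-3.8333)) / 5 = 42.8333/5 = 8.5667

S is symmetric (S[j,i] = S[i,j]). Assembling:

S = [[5.2, -5],
 [-5, 8.5667]]


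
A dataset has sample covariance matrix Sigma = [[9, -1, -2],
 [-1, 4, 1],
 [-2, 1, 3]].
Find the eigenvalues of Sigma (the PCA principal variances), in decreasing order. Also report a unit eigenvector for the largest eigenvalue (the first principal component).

Step 1 — characteristic polynomial p(λ) = det(λI - Sigma) = λ³ - tr·λ² + c_1·λ - det, where tr = trace, c_1 = sum of the principal 2×2 minors, det = det(Sigma):
  tr = 9 + 4 + 3 = 16,
  c_1 = (9·4 - (-1)²) + (9·3 - (-2)²) + (4·3 - (1)²) = 35 + 23 + 11 = 69,
  det = 9·(4·3 - (1)²) - (-1)·((-1)·3 - (1)·(-2)) + (-2)·((-1)·(1) - 4·(-2)) = 9·(11) - (-1)·(-1) + (-2)·(7) = 84.
  So p(λ) = λ³ - 16λ² + 69λ - 84.
Step 2 — look for an integer root (rational root theorem: any rational root is an integer divisor of 84). Testing λ = 4:
  p(4) = 64 - 256 + 276 - 84 = 0  ✓
  Dividing out (λ - 4): p(λ) = (λ - 4)(λ² - 12λ + 21).
Step 3 — remaining eigenvalues from the quadratic λ² - 12λ + 21 = 0:
  Δ = 12² - 4·21 = 144 - 84 = 60,  λ = (12 ± √60)/2 = (12 ± 7.746)/2 ≈ 9.873 or 2.127.
  Sorted: λ_1 = 9.873,  λ_2 = 4,  λ_3 = 2.127  (check: sum = 16 = tr ✓).

Step 4 — unit eigenvector for λ_1 ≈ 9.873: v spans the null space of (Sigma - λ_1 I), whose rows are
  r_1 = (-0.873, -1, -2),  r_2 = (-1, -5.873, 1),  r_3 = (-2, 1, -6.873).
  v is orthogonal to every row, so take v ∝ r_1 × r_2 = ((-1)·(1) - (-2)·(-5.873), (-2)·(-1) - (-0.873)·(1), (-0.873)·(-5.873) - (-1)·(-1)) ≈ (-12.746, 2.873, 4.127).
  Rescale (multiply by -1 so the first nonzero entry is positive): u = (12.746, -2.873, -4.127).
  ||u|| = √((12.746)² + (-2.873)² + (-4.127)²) = √(187.746) ≈ 13.702,  v_1 = u/||u|| ≈ (0.9302, -0.2097, -0.3012) (||v_1|| = 1).

λ_1 = 9.873,  λ_2 = 4,  λ_3 = 2.127;  v_1 ≈ (0.9302, -0.2097, -0.3012)


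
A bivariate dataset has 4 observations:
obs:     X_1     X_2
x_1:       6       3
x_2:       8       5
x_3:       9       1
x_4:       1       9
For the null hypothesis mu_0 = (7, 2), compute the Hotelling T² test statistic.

Step 1 — sample mean vector:
  mean(X_1) = (6 + 8 + 9 + 1) / 4 = 24/4 = 6
  mean(X_2) = (3 + 5 + 1 + 9) / 4 = 18/4 = 4.5
  x̄ = (6, 4.5),  deviation x̄ - mu_0 = (6, 4.5) - (7, 2) = (-1, 2.5).

Step 2 — sample covariance matrix, S[i,j] = (1/(n-1)) · Σ_k (x_{k,i} - mean_i) · (x_{k,j} - mean_j), divisor n-1 = 3:
  S[X_1,X_1] = ((0)·(0) + (2)·(2) + (3)·(3) + (-5)·(-5)) / 3 = 38/3 = 12.6667
  S[X_1,X_2] = ((0)·(-1.5) + (2)·(0.5) + (3)·(-3.5) + (-5)·(4.5)) / 3 = -32/3 = -10.6667
  S[X_2,X_2] = ((-1.5)·(-1.5) + (0.5)·(0.5) + (-3.5)·(-3.5) + (4.5)·(4.5)) / 3 = 35/3 = 11.6667
  S = [[12.6667, -10.6667],
 [-10.6667, 11.6667]].

Step 3 — invert S. det(S) = 12.6667·11.6667 - (-10.6667)² = 34.
  S^{-1} = (1/det) · [[d, -b], [-b, a]] = [[0.3431, 0.3137],
 [0.3137, 0.3725]].

Step 4 — quadratic form (x̄ - mu_0)^T · S^{-1} · (x̄ - mu_0):
  S^{-1} · (x̄ - mu_0) = (0.4412, 0.6176),
  (x̄ - mu_0)^T · [...] = (-1)·(0.4412) + (2.5)·(0.6176) = 1.1029.

Step 5 — scale by n: T² = 4 · 1.1029 = 4.4118.

T² ≈ 4.4118


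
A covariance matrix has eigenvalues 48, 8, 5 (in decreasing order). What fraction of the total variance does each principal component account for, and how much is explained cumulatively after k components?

Step 1 — total variance = trace(Sigma) = Σ λ_i = 48 + 8 + 5 = 61.

Step 2 — fraction explained by component i = λ_i / Σ λ:
  PC1: 48/61 = 0.7869
  PC2: 8/61 = 0.1311
  PC3: 5/61 = 0.082

Step 3 — cumulative fraction after k components = (λ_1 + ... + λ_k) / Σ λ:
  k = 1: 48/61 = 0.7869
  k = 2: (48 + 8)/61 = 56/61 = 0.918
  k = 3: (48 + 8 + 5)/61 = 61/61 = 1

Summary (fraction, with percent):

explained: PC1 0.7869 (78.69%), PC2 0.1311 (13.11%), PC3 0.082 (8.2%);  cumulative: 0.7869, 0.918, 1


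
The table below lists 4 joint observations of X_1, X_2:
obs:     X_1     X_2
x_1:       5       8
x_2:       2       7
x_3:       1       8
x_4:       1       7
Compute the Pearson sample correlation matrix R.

Step 1 — column means:
  mean(X_1) = (5 + 2 + 1 + 1) / 4 = 9/4 = 2.25
  mean(X_2) = (8 + 7 + 8 + 7) / 4 = 30/4 = 7.5

Step 2 — sample variances and covariances s[i,j] = (1/(n-1)) · Σ_k (x_{k,i} - mean_i) · (x_{k,j} - mean_j), with n-1 = 3:
  s[X_1,X_1] = ((2.75)·(2.75) + (-0.25)·(-0.25) + (-1.25)·(-1.25) + (-1.25)·(-1.25)) / 3 = 10.75/3 = 3.5833
  s[X_1,X_2] = ((2.75)·(0.5) + (-0.25)·(-0.5) + (-1.25)·(0.5) + (-1.25)·(-0.5)) / 3 = 1.5/3 = 0.5
  s[X_2,X_2] = ((0.5)·(0.5) + (-0.5)·(-0.5) + (0.5)·(0.5) + (-0.5)·(-0.5)) / 3 = 1/3 = 0.3333
  Sample standard deviations s_i = √(s[i,i]):
  s(X_1) = √(3.5833) = 1.893
  s(X_2) = √(0.3333) = 0.5774

Step 3 — r_{ij} = s_{ij} / (s_i · s_j):
  r[X_1,X_1] = 1 (diagonal).
  r[X_1,X_2] = 0.5 / (1.893 · 0.5774) = 0.5 / 1.0929 = 0.4575
  r[X_2,X_2] = 1 (diagonal).

R is symmetric with unit diagonal. Assembling:

R = [[1, 0.4575],
 [0.4575, 1]]


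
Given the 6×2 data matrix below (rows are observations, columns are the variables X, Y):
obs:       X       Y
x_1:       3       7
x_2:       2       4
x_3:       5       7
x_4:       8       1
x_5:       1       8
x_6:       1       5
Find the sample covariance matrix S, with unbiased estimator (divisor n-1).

Step 1 — column means:
  mean(X) = (3 + 2 + 5 + 8 + 1 + 1) / 6 = 20/6 = 3.3333
  mean(Y) = (7 + 4 + 7 + 1 + 8 + 5) / 6 = 32/6 = 5.3333

Step 2 — sample covariance S[i,j] = (1/(n-1)) · Σ_k (x_{k,i} - mean_i) · (x_{k,j} - mean_j), with n-1 = 5.
  S[X,X] = ((-0.3333)·(-0.3333) + (-1.3333)·(-1.3333) + (1.6667)·(1.6667) + (4.6667)·(4.6667) + (-2.3333)·(-2.3333) + (-2.3333)·(-2.3333)) / 5 = 37.3333/5 = 7.4667
  S[X,Y] = ((-0.3333)·(1.6667) + (-1.3333)·(-1.3333) + (1.6667)·(1.6667) + (4.6667)·(-4.3333) + (-2.3333)·(2.6667) + (-2.3333)·(-0.3333)) / 5 = -21.6667/5 = -4.3333
  S[Y,Y] = ((1.6667)·(1.6667) + (-1.3333)·(-1.3333) + (1.6667)·(1.6667) + (-4.3333)·(-4.3333) + (2.6667)·(2.6667) + (-0.3333)·(-0.3333)) / 5 = 33.3333/5 = 6.6667

S is symmetric (S[j,i] = S[i,j]). Assembling:

S = [[7.4667, -4.3333],
 [-4.3333, 6.6667]]


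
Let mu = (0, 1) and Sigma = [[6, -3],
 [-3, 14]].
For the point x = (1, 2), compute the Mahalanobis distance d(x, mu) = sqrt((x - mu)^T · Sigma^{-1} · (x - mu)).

Step 1 — centre the observation: (x - mu) = (1, 1).

Step 2 — invert Sigma. det(Sigma) = 6·14 - (-3)² = 75.
  Sigma^{-1} = (1/det) · [[d, -b], [-b, a]] = [[0.1867, 0.04],
 [0.04, 0.08]].

Step 3 — form the quadratic (x - mu)^T · Sigma^{-1} · (x - mu):
  Sigma^{-1} · (x - mu) = (0.2267, 0.12).
  (x - mu)^T · [Sigma^{-1} · (x - mu)] = (1)·(0.2267) + (1)·(0.12) = 0.3467.

Step 4 — take square root: d = √(0.3467) ≈ 0.5888.

d(x, mu) = √(0.3467) ≈ 0.5888


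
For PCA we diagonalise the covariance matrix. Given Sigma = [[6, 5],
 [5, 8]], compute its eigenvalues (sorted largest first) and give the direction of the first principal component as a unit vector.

Step 1 — characteristic polynomial of 2×2 Sigma:
  det(Sigma - λI) = λ² - trace · λ + det = 0.
  trace = 6 + 8 = 14, det = 6·8 - (5)² = 23.
Step 2 — discriminant:
  Δ = trace² - 4·det = 196 - 92 = 104.
Step 3 — eigenvalues:
  λ = (trace ± √Δ)/2 = (14 ± 10.198)/2,
  λ_1 = 12.099,  λ_2 = 1.901.

Step 4 — unit eigenvector for λ_1: solve (Sigma - λ_1 I)v = 0. First row:
  (6 - 12.099)·v_x + (5)·v_y = 0, i.e. (-6.099)·v_x + (5)·v_y = 0,
  so v ∝ (b, λ_1 - a) = (5, 6.099) = u.
  ||u|| = √((5)² + (6.099)²) = √(62.198) ≈ 7.8866,
  v_1 = u/||u|| ≈ (0.634, 0.7733) (||v_1|| = 1).

λ_1 = 12.099,  λ_2 = 1.901;  v_1 ≈ (0.634, 0.7733)


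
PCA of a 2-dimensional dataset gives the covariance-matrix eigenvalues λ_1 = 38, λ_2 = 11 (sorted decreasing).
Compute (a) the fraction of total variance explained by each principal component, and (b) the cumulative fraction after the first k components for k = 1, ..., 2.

Step 1 — total variance = trace(Sigma) = Σ λ_i = 38 + 11 = 49.

Step 2 — fraction explained by component i = λ_i / Σ λ:
  PC1: 38/49 = 0.7755
  PC2: 11/49 = 0.2245

Step 3 — cumulative fraction after k components = (λ_1 + ... + λ_k) / Σ λ:
  k = 1: 38/49 = 0.7755
  k = 2: (38 + 11)/49 = 49/49 = 1

Summary (fraction, with percent):

explained: PC1 0.7755 (77.55%), PC2 0.2245 (22.45%);  cumulative: 0.7755, 1


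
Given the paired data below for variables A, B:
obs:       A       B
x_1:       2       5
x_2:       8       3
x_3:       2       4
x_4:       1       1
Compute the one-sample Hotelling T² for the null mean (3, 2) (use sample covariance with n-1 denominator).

Step 1 — sample mean vector:
  mean(A) = (2 + 8 + 2 + 1) / 4 = 13/4 = 3.25
  mean(B) = (5 + 3 + 4 + 1) / 4 = 13/4 = 3.25
  x̄ = (3.25, 3.25),  deviation x̄ - mu_0 = (3.25, 3.25) - (3, 2) = (0.25, 1.25).

Step 2 — sample covariance matrix, S[i,j] = (1/(n-1)) · Σ_k (x_{k,i} - mean_i) · (x_{k,j} - mean_j), divisor n-1 = 3:
  S[A,A] = ((-1.25)·(-1.25) + (4.75)·(4.75) + (-1.25)·(-1.25) + (-2.25)·(-2.25)) / 3 = 30.75/3 = 10.25
  S[A,B] = ((-1.25)·(1.75) + (4.75)·(-0.25) + (-1.25)·(0.75) + (-2.25)·(-2.25)) / 3 = 0.75/3 = 0.25
  S[B,B] = ((1.75)·(1.75) + (-0.25)·(-0.25) + (0.75)·(0.75) + (-2.25)·(-2.25)) / 3 = 8.75/3 = 2.9167
  S = [[10.25, 0.25],
 [0.25, 2.9167]].

Step 3 — invert S. det(S) = 10.25·2.9167 - (0.25)² = 29.8333.
  S^{-1} = (1/det) · [[d, -b], [-b, a]] = [[0.0978, -0.0084],
 [-0.0084, 0.3436]].

Step 4 — quadratic form (x̄ - mu_0)^T · S^{-1} · (x̄ - mu_0):
  S^{-1} · (x̄ - mu_0) = (0.014, 0.4274),
  (x̄ - mu_0)^T · [...] = (0.25)·(0.014) + (1.25)·(0.4274) = 0.5377.

Step 5 — scale by n: T² = 4 · 0.5377 = 2.1508.

T² ≈ 2.1508


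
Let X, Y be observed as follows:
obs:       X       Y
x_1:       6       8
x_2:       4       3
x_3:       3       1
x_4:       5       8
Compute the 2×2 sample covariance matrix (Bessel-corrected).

Step 1 — column means:
  mean(X) = (6 + 4 + 3 + 5) / 4 = 18/4 = 4.5
  mean(Y) = (8 + 3 + 1 + 8) / 4 = 20/4 = 5

Step 2 — sample covariance S[i,j] = (1/(n-1)) · Σ_k (x_{k,i} - mean_i) · (x_{k,j} - mean_j), with n-1 = 3.
  S[X,X] = ((1.5)·(1.5) + (-0.5)·(-0.5) + (-1.5)·(-1.5) + (0.5)·(0.5)) / 3 = 5/3 = 1.6667
  S[X,Y] = ((1.5)·(3) + (-0.5)·(-2) + (-1.5)·(-4) + (0.5)·(3)) / 3 = 13/3 = 4.3333
  S[Y,Y] = ((3)·(3) + (-2)·(-2) + (-4)·(-4) + (3)·(3)) / 3 = 38/3 = 12.6667

S is symmetric (S[j,i] = S[i,j]). Assembling:

S = [[1.6667, 4.3333],
 [4.3333, 12.6667]]


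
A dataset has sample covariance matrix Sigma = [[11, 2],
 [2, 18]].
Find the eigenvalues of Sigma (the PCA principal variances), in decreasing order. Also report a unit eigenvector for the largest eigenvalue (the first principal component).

Step 1 — characteristic polynomial of 2×2 Sigma:
  det(Sigma - λI) = λ² - trace · λ + det = 0.
  trace = 11 + 18 = 29, det = 11·18 - (2)² = 194.
Step 2 — discriminant:
  Δ = trace² - 4·det = 841 - 776 = 65.
Step 3 — eigenvalues:
  λ = (trace ± √Δ)/2 = (29 ± 8.0623)/2,
  λ_1 = 18.5311,  λ_2 = 10.4689.

Step 4 — unit eigenvector for λ_1: solve (Sigma - λ_1 I)v = 0. First row:
  (11 - 18.5311)·v_x + (2)·v_y = 0, i.e. (-7.5311)·v_x + (2)·v_y = 0,
  so v ∝ (b, λ_1 - a) = (2, 7.5311) = u.
  ||u|| = √((2)² + (7.5311)²) = √(60.7179) ≈ 7.7922,
  v_1 = u/||u|| ≈ (0.2567, 0.9665) (||v_1|| = 1).

λ_1 = 18.5311,  λ_2 = 10.4689;  v_1 ≈ (0.2567, 0.9665)


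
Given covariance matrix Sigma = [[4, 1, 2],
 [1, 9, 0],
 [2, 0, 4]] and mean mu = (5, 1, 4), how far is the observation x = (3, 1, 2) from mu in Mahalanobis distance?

Step 1 — centre the observation: (x - mu) = (-2, 0, -2).

Step 2 — invert Sigma (cofactor / det for 3×3, or solve directly):
  Sigma^{-1} = [[0.3462, -0.0385, -0.1731],
 [-0.0385, 0.1154, 0.0192],
 [-0.1731, 0.0192, 0.3365]].

Step 3 — form the quadratic (x - mu)^T · Sigma^{-1} · (x - mu):
  Sigma^{-1} · (x - mu) = (-0.3462, 0.0385, -0.3269).
  (x - mu)^T · [Sigma^{-1} · (x - mu)] = (-2)·(-0.3462) + (0)·(0.0385) + (-2)·(-0.3269) = 1.3462.

Step 4 — take square root: d = √(1.3462) ≈ 1.1602.

d(x, mu) = √(1.3462) ≈ 1.1602


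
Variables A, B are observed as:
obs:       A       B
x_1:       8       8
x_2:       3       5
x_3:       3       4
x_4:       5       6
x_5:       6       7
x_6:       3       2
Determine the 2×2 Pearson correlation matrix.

Step 1 — column means:
  mean(A) = (8 + 3 + 3 + 5 + 6 + 3) / 6 = 28/6 = 4.6667
  mean(B) = (8 + 5 + 4 + 6 + 7 + 2) / 6 = 32/6 = 5.3333

Step 2 — sample variances and covariances s[i,j] = (1/(n-1)) · Σ_k (x_{k,i} - mean_i) · (x_{k,j} - mean_j), with n-1 = 5:
  s[A,A] = ((3.3333)·(3.3333) + (-1.6667)·(-1.6667) + (-1.6667)·(-1.6667) + (0.3333)·(0.3333) + (1.3333)·(1.3333) + (-1.6667)·(-1.6667)) / 5 = 21.3333/5 = 4.2667
  s[A,B] = ((3.3333)·(2.6667) + (-1.6667)·(-0.3333) + (-1.6667)·(-1.3333) + (0.3333)·(0.6667) + (1.3333)·(1.6667) + (-1.6667)·(-3.3333)) / 5 = 19.6667/5 = 3.9333
  s[B,B] = ((2.6667)·(2.6667) + (-0.3333)·(-0.3333) + (-1.3333)·(-1.3333) + (0.6667)·(0.6667) + (1.6667)·(1.6667) + (-3.3333)·(-3.3333)) / 5 = 23.3333/5 = 4.6667
  Sample standard deviations s_i = √(s[i,i]):
  s(A) = √(4.2667) = 2.0656
  s(B) = √(4.6667) = 2.1602

Step 3 — r_{ij} = s_{ij} / (s_i · s_j):
  r[A,A] = 1 (diagonal).
  r[A,B] = 3.9333 / (2.0656 · 2.1602) = 3.9333 / 4.4622 = 0.8815
  r[B,B] = 1 (diagonal).

R is symmetric with unit diagonal. Assembling:

R = [[1, 0.8815],
 [0.8815, 1]]


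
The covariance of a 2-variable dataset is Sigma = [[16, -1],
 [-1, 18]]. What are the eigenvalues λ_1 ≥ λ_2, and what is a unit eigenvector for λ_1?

Step 1 — characteristic polynomial of 2×2 Sigma:
  det(Sigma - λI) = λ² - trace · λ + det = 0.
  trace = 16 + 18 = 34, det = 16·18 - (-1)² = 287.
Step 2 — discriminant:
  Δ = trace² - 4·det = 1156 - 1148 = 8.
Step 3 — eigenvalues:
  λ = (trace ± √Δ)/2 = (34 ± 2.8284)/2,
  λ_1 = 18.4142,  λ_2 = 15.5858.

Step 4 — unit eigenvector for λ_1: solve (Sigma - λ_1 I)v = 0. First row:
  (16 - 18.4142)·v_x + (-1)·v_y = 0, i.e. (-2.4142)·v_x + (-1)·v_y = 0,
  so v ∝ (b, λ_1 - a) = (-1, 2.4142); multiply by -1 so the first entry is positive: u = (1, -2.4142).
  ||u|| = √((1)² + (-2.4142)²) = √(6.8284) ≈ 2.6131,
  v_1 = u/||u|| ≈ (0.3827, -0.9239) (||v_1|| = 1).

λ_1 = 18.4142,  λ_2 = 15.5858;  v_1 ≈ (0.3827, -0.9239)
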